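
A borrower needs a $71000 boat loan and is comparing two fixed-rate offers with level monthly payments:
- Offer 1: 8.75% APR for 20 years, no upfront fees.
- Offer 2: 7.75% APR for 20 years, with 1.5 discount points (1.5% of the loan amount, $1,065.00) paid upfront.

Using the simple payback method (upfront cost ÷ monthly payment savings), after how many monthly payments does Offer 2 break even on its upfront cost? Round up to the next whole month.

24 months

Offer 1: at 8.75% the monthly rate is 0.0072917, so the payment is 71,000 × 0.0072917 / (1 − 1.0072917^−240) = $627.43.
Offer 2: monthly rate = 7.75%/12 = 0.0064583; payment = 71,000 × 0.0064583 / (1 − (1+0.0064583)^−240) = $582.87.
Monthly savings = $627.43 − $582.87 = $44.56.
Break-even = $1,065.00 / $44.56 = 23.90 → 24 months.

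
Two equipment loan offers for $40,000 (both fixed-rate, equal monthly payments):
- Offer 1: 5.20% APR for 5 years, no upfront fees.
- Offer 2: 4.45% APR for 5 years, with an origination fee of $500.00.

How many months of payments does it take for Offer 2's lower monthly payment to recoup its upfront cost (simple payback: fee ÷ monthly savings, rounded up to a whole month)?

37 months

Offer 1: at 5.20% the monthly rate is 0.0043333, so the payment is 40,000 × 0.0043333 / (1 − 1.0043333^−60) = $758.52.
Offer 2: monthly rate = 4.45%/12 = 0.0037083; payment = 40,000 × 0.0037083 / (1 − (1+0.0037083)^−60) = $744.81.
Monthly savings = $758.52 − $744.81 = $13.71.
Break-even = $500.00 / $13.71 = 36.47 → 37 months.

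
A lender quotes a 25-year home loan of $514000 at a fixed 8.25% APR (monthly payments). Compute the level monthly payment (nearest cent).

$4,052.63

At 8.25% the monthly rate is 0.0068750, so the payment is 514,000 × 0.0068750 / (1 − 1.0068750^−300) = $4,052.63.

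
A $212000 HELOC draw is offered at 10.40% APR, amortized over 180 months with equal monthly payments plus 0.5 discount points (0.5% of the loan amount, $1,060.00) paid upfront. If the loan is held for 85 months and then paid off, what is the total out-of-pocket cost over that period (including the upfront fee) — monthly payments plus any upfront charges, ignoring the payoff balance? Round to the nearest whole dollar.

$199,137

Monthly rate = 10.4%/12 = 0.0086667; payment = 212,000 × 0.0086667 / (1 − (1+0.0086667)^−180) = $2,330.32.
Total outlay = 85 × $2,330.32 + $1,060.00 = $199,137.20.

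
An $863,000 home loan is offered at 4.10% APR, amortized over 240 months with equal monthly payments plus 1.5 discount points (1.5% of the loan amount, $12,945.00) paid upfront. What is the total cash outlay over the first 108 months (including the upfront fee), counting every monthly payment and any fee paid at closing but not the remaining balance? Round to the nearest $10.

$582,670

At 4.10% the monthly rate is 0.0034167, so the payment is 863,000 × 0.0034167 / (1 − 1.0034167^−240) = $5,275.20.
Total outlay = 108 × $5,275.20 + $12,945.00 = $582,666.60.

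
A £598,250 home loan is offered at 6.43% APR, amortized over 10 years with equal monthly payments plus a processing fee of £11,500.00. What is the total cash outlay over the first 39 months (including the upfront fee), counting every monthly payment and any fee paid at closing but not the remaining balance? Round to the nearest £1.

At 6.43% the monthly rate is 0.0053583, so the payment is 598,250 × 0.0053583 / (1 − 1.0053583^−120) = £6,771.72.
Total outlay = 39 × £6,771.72 + £11,500.00 = £275,597.08.

£275,597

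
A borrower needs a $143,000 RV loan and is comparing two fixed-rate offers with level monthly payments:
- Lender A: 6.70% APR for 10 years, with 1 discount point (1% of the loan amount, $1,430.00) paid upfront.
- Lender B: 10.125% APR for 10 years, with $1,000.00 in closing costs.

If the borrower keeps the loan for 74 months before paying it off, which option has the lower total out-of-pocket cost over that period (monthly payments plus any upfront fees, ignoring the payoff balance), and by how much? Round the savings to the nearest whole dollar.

Lender A by $18,909

Lender A: at 6.70% the monthly rate is 0.0055833, so the payment is 143,000 × 0.0055833 / (1 − 1.0055833^−120) = $1,638.33.
Lender B: monthly rate = 10.125%/12 = 0.0084375; payment = 143,000 × 0.0084375 / (1 − (1+0.0084375)^−120) = $1,899.67.
Over 74 months: Lender A costs 74 × $1,638.33 + $1,430.00 = $122,666.42; Lender B costs 74 × $1,899.67 + $1,000.00 = $141,575.58.
Lender A is cheaper by $141,575.58 − $122,666.42 = $18,909.16.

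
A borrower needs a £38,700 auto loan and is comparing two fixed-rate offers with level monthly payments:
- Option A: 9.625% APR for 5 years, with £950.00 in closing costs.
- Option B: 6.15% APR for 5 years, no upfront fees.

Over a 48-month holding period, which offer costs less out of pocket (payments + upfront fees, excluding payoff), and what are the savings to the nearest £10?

Option A: monthly rate = 9.625%/12 = 0.0080208; payment = 38,700 × 0.0080208 / (1 − (1+0.0080208)^−60) = £815.14.
Option B: monthly rate = 6.15%/12 = 0.0051250; payment = 38,700 × 0.0051250 / (1 − (1+0.0051250)^−60) = £750.88.
Over 48 months: Option A costs 48 × £815.14 + £950.00 = £40,076.72; Option B costs 48 × £750.88 = £36,042.24.
Option B is cheaper by £40,076.72 − £36,042.24 = £4,034.48.

Option B by £4,030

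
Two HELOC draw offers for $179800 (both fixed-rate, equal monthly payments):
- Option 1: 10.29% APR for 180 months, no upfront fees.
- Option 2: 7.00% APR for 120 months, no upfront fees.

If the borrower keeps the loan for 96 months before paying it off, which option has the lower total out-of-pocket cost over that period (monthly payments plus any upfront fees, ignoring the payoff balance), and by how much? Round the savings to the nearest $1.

Option 1 by $11,853

Option 1: at 10.29% the monthly rate is 0.0085750, so the payment is 179,800 × 0.0085750 / (1 − 1.0085750^−180) = $1,964.16.
Option 2: monthly rate = 7%/12 = 0.0058333; payment = 179,800 × 0.0058333 / (1 − (1+0.0058333)^−120) = $2,087.63.
Over 96 months: Option 1 costs 96 × $1,964.16 = $188,559.36; Option 2 costs 96 × $2,087.63 = $200,412.48.
Option 1 is cheaper by $200,412.48 − $188,559.36 = $11,853.12.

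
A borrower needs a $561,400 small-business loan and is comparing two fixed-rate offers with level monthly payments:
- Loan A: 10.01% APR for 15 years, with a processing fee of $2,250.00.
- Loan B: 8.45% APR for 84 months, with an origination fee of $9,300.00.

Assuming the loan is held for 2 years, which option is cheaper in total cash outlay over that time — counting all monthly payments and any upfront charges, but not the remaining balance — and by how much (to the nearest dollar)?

Loan A: at 10.01% the monthly rate is 0.0083417, so the payment is 561,400 × 0.0083417 / (1 − 1.0083417^−180) = $6,036.27.
Loan B: monthly rate = 8.45%/12 = 0.0070417; payment = 561,400 × 0.0070417 / (1 − (1+0.0070417)^−84) = $8,876.49.
Over 24 months: Loan A costs 24 × $6,036.27 + $2,250.00 = $147,120.48; Loan B costs 24 × $8,876.49 + $9,300.00 = $222,335.76.
Loan A is cheaper by $222,335.76 − $147,120.48 = $75,215.28.

Loan A by $75,215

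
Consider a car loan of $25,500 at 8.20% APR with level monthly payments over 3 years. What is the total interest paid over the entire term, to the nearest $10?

$3,350

At 8.20% the monthly rate is 0.0068333, so the payment is 25,500 × 0.0068333 / (1 − 1.0068333^−36) = $801.43.
Total paid = 36 × $801.43 = $28,851.48; interest = $28,851.48 − $25,500 = $3,351.48.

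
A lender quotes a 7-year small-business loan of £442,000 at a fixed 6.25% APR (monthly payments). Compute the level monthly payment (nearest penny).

Monthly rate = 6.25%/12 = 0.0052083; payment = 442,000 × 0.0052083 / (1 − (1+0.0052083)^−84) = £6,510.09.

£6,510.09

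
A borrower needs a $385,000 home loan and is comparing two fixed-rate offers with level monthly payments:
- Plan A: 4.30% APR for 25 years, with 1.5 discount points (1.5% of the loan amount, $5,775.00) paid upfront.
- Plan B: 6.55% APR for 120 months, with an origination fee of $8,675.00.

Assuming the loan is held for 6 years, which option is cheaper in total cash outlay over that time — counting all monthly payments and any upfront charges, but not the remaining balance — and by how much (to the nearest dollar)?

Plan A by $167,414

Plan A: at 4.30% the monthly rate is 0.0035833, so the payment is 385,000 × 0.0035833 / (1 − 1.0035833^−300) = $2,096.49.
Plan B: monthly rate = 6.55%/12 = 0.0054583; payment = 385,000 × 0.0054583 / (1 − (1+0.0054583)^−120) = $4,381.40.
Over 72 months: Plan A costs 72 × $2,096.49 + $5,775.00 = $156,722.28; Plan B costs 72 × $4,381.40 + $8,675.00 = $324,135.80.
Plan A is cheaper by $324,135.80 − $156,722.28 = $167,413.52.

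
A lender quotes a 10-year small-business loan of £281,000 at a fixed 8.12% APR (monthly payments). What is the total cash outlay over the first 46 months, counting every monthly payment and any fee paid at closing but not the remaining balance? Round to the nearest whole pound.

At 8.12% the monthly rate is 0.0067667, so the payment is 281,000 × 0.0067667 / (1 − 1.0067667^−120) = £3,427.15.
Total outlay = 46 × £3,427.15 = £157,648.90.

£157,649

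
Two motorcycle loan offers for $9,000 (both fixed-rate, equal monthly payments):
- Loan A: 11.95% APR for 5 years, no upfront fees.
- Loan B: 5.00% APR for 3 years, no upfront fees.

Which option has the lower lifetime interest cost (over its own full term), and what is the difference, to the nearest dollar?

Loan B by $2,288

Loan A: at 11.95% the monthly rate is 0.0099583, so the payment is 9,000 × 0.0099583 / (1 − 1.0099583^−60) = $199.97.
Total interest on Loan A = 60 × $199.97 − $9,000 = $2,998.20.
Loan B: at 5.00% the monthly rate is 0.0041667, so the payment is 9,000 × 0.0041667 / (1 − 1.0041667^−36) = $269.74.
Total interest on Loan B = 36 × $269.74 − $9,000 = $710.64.
Loan B is lower by $2,287.56.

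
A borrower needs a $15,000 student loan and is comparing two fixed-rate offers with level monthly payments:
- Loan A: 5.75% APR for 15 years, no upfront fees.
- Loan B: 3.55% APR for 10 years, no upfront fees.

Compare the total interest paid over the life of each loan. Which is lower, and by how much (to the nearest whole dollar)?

Loan A: at 5.75% the monthly rate is 0.0047917, so the payment is 15,000 × 0.0047917 / (1 − 1.0047917^−180) = $124.56.
Total interest on Loan A = 180 × $124.56 − $15,000 = $7,420.80.
Loan B: monthly rate = 3.55%/12 = 0.0029583; payment = 15,000 × 0.0029583 / (1 − (1+0.0029583)^−120) = $148.68.
Total interest on Loan B = 120 × $148.68 − $15,000 = $2,841.60.
Loan B is lower by $4,579.20.

Loan B by $4,579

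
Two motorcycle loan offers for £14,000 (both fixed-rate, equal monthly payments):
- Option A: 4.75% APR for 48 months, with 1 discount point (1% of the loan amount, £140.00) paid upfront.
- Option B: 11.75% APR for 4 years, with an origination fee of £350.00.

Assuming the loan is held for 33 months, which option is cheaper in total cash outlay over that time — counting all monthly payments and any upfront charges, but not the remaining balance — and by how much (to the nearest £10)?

Option A by £1,730

Option A: monthly rate = 4.75%/12 = 0.0039583; payment = 14,000 × 0.0039583 / (1 − (1+0.0039583)^−48) = £320.83.
Option B: at 11.75% the monthly rate is 0.0097917, so the payment is 14,000 × 0.0097917 / (1 − 1.0097917^−48) = £366.96.
Over 33 months: Option A costs 33 × £320.83 + £140.00 = £10,727.39; Option B costs 33 × £366.96 + £350.00 = £12,459.68.
Option A is cheaper by £12,459.68 − £10,727.39 = £1,732.29.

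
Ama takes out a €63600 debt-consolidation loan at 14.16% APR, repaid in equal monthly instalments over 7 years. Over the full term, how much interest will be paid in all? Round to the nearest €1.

€36,989

At 14.16% the monthly rate is 0.0118000, so the payment is 63,600 × 0.0118000 / (1 − 1.0118000^−84) = €1,197.49.
Total paid = 84 × €1,197.49 = €100,589.16; interest = €100,589.16 − €63,600 = €36,989.16.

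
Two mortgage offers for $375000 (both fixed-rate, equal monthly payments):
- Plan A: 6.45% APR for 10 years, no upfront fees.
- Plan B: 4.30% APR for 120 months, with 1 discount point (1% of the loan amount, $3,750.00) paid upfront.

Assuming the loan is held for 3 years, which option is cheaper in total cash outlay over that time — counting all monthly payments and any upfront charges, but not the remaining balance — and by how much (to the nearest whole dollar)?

Plan B by $10,583

Plan A: at 6.45% the monthly rate is 0.0053750, so the payment is 375,000 × 0.0053750 / (1 − 1.0053750^−120) = $4,248.52.
Plan B: at 4.30% the monthly rate is 0.0035833, so the payment is 375,000 × 0.0035833 / (1 − 1.0035833^−120) = $3,850.39.
Over 36 months: Plan A costs 36 × $4,248.52 = $152,946.72; Plan B costs 36 × $3,850.39 + $3,750.00 = $142,364.04.
Plan B is cheaper by $152,946.72 − $142,364.04 = $10,582.68.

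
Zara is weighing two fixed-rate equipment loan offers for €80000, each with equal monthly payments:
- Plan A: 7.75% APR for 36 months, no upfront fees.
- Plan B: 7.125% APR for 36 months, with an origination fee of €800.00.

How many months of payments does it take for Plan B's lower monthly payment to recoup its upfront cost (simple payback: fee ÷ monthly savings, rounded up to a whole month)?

35 months

Plan A: monthly rate = 7.75%/12 = 0.0064583; payment = 80,000 × 0.0064583 / (1 − (1+0.0064583)^−36) = €2,497.69.
Plan B: at 7.125% the monthly rate is 0.0059375, so the payment is 80,000 × 0.0059375 / (1 − 1.0059375^−36) = €2,474.74.
Monthly savings = €2,497.69 − €2,474.74 = €22.95.
Break-even = €800.00 / €22.95 = 34.86 → 35 months.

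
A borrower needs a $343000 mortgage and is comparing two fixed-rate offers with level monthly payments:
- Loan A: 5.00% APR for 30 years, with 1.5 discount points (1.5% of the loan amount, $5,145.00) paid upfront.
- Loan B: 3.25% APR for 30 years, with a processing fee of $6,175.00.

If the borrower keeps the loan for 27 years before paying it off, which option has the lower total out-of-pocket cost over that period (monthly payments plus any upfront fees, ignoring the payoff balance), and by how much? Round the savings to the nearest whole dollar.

Loan A: monthly rate = 5%/12 = 0.0041667; payment = 343,000 × 0.0041667 / (1 − (1+0.0041667)^−360) = $1,841.30.
Loan B: monthly rate = 3.25%/12 = 0.0027083; payment = 343,000 × 0.0027083 / (1 − (1+0.0027083)^−360) = $1,492.76.
Over 324 months: Loan A costs 324 × $1,841.30 + $5,145.00 = $601,726.20; Loan B costs 324 × $1,492.76 + $6,175.00 = $489,829.24.
Loan B is cheaper by $601,726.20 − $489,829.24 = $111,896.96.

Loan B by $111,897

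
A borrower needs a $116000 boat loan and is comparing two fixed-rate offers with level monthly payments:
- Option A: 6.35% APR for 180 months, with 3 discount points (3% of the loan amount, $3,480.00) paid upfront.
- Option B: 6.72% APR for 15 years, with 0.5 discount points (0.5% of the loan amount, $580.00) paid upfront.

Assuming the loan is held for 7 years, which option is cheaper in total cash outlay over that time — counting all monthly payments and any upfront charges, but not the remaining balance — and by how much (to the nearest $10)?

Option A: at 6.35% the monthly rate is 0.0052917, so the payment is 116,000 × 0.0052917 / (1 − 1.0052917^−180) = $1,000.94.
Option B: monthly rate = 6.72%/12 = 0.0056000; payment = 116,000 × 0.0056000 / (1 − (1+0.0056000)^−180) = $1,024.57.
Over 84 months: Option A costs 84 × $1,000.94 + $3,480.00 = $87,558.96; Option B costs 84 × $1,024.57 + $580.00 = $86,643.88.
Option B is cheaper by $87,558.96 − $86,643.88 = $915.08.

Option B by $920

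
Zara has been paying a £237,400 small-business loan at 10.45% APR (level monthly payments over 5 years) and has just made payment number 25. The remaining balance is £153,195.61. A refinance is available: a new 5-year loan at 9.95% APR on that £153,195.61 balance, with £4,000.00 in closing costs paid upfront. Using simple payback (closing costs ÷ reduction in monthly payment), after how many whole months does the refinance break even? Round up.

Current payment = 237,400 × 10.45%/12 / (1 − (1+0.0087083)^−60) = £5,096.77.
Refinanced payment = 153,195.61 × 0.0082917 / (1 − (1+0.0082917)^−60) = £3,251.19.
Monthly savings = £5,096.77 − £3,251.19 = £1,845.58.
Break-even = £4,000.00 / £1,845.58 = 2.17 → 3 months.

3 months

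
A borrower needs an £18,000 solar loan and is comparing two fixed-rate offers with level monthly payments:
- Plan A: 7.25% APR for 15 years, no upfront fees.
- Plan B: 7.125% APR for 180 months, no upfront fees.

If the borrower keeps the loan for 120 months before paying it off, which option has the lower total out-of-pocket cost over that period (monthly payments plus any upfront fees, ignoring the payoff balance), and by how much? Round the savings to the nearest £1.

Plan A: at 7.25% the monthly rate is 0.0060417, so the payment is 18,000 × 0.0060417 / (1 − 1.0060417^−180) = £164.32.
Plan B: monthly rate = 7.125%/12 = 0.0059375; payment = 18,000 × 0.0059375 / (1 − (1+0.0059375)^−180) = £163.05.
Over 120 months: Plan A costs 120 × £164.32 = £19,718.40; Plan B costs 120 × £163.05 = £19,566.00.
Plan B is cheaper by £19,718.40 − £19,566.00 = £152.40.

Plan B by £152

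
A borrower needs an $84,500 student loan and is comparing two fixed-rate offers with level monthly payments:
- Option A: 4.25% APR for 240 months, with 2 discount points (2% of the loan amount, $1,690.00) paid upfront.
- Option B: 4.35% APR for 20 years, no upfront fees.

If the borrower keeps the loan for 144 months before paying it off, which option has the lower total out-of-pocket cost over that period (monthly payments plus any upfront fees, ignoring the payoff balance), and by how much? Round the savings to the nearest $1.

Option A: monthly rate = 4.25%/12 = 0.0035417; payment = 84,500 × 0.0035417 / (1 − (1+0.0035417)^−240) = $523.25.
Option B: at 4.35% the monthly rate is 0.0036250, so the payment is 84,500 × 0.0036250 / (1 − 1.0036250^−240) = $527.77.
Over 144 months: Option A costs 144 × $523.25 + $1,690.00 = $77,038.00; Option B costs 144 × $527.77 = $75,998.88.
Option B is cheaper by $77,038.00 − $75,998.88 = $1,039.12.

Option B by $1,039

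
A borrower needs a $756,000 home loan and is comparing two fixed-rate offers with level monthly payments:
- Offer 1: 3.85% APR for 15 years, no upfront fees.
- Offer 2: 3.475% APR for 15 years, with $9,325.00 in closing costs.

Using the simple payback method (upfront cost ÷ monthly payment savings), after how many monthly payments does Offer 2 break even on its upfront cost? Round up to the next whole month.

67 months

Offer 1: monthly rate = 3.85%/12 = 0.0032083; payment = 756,000 × 0.0032083 / (1 − (1+0.0032083)^−180) = $5,535.38.
Offer 2: monthly rate = 3.475%/12 = 0.0028958; payment = 756,000 × 0.0028958 / (1 − (1+0.0028958)^−180) = $5,395.24.
Monthly savings = $5,535.38 − $5,395.24 = $140.14.
Break-even = $9,325.00 / $140.14 = 66.54 → 67 months.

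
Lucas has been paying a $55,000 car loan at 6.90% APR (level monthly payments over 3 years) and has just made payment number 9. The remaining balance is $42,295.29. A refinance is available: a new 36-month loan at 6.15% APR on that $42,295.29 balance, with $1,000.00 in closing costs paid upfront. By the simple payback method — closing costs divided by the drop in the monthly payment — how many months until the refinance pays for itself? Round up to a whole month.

3 months

Current payment = 55,000 × 6.9%/12 / (1 − (1+0.0057500)^−36) = $1,695.73.
Refinanced payment = 42,295.29 × 0.0051250 / (1 − (1+0.0051250)^−36) = $1,289.58.
Monthly savings = $1,695.73 − $1,289.58 = $406.15.
Break-even = $1,000.00 / $406.15 = 2.46 → 3 months.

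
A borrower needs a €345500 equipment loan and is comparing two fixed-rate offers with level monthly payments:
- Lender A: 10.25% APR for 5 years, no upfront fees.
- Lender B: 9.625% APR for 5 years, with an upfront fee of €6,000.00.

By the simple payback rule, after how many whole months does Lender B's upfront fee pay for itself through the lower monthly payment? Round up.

Lender A: at 10.25% the monthly rate is 0.0085417, so the payment is 345,500 × 0.0085417 / (1 − 1.0085417^−60) = €7,383.43.
Lender B: monthly rate = 9.625%/12 = 0.0080208; payment = 345,500 × 0.0080208 / (1 − (1+0.0080208)^−60) = €7,277.27.
Monthly savings = €7,383.43 − €7,277.27 = €106.16.
Break-even = €6,000.00 / €106.16 = 56.52 → 57 months.

57 months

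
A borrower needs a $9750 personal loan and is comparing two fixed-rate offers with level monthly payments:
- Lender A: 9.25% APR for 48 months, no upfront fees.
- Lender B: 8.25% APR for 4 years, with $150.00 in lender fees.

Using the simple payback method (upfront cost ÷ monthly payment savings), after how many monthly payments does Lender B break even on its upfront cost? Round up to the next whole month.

33 months

Lender A: at 9.25% the monthly rate is 0.0077083, so the payment is 9,750 × 0.0077083 / (1 − 1.0077083^−48) = $243.79.
Lender B: at 8.25% the monthly rate is 0.0068750, so the payment is 9,750 × 0.0068750 / (1 − 1.0068750^−48) = $239.17.
Monthly savings = $243.79 − $239.17 = $4.62.
Break-even = $150.00 / $4.62 = 32.47 → 33 months.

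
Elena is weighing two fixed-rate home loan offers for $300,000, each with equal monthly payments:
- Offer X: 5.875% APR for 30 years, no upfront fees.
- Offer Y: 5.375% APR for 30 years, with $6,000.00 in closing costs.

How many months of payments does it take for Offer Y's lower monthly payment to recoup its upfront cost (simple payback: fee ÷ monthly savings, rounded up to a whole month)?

Offer X: at 5.875% the monthly rate is 0.0048958, so the payment is 300,000 × 0.0048958 / (1 − 1.0048958^−360) = $1,774.61.
Offer Y: monthly rate = 5.375%/12 = 0.0044792; payment = 300,000 × 0.0044792 / (1 − (1+0.0044792)^−360) = $1,679.91.
Monthly savings = $1,774.61 − $1,679.91 = $94.70.
Break-even = $6,000.00 / $94.70 = 63.36 → 64 months.

64 months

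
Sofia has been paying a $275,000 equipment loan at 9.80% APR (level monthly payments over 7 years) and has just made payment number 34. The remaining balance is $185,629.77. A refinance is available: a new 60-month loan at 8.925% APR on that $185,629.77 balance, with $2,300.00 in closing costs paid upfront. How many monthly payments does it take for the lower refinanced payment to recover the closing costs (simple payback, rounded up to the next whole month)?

4 months

Current payment = 275,000 × 9.8%/12 / (1 − (1+0.0081667)^−84) = $4,536.96.
Refinanced payment = 185,629.77 × 0.0074375 / (1 − (1+0.0074375)^−60) = $3,846.62.
Monthly savings = $4,536.96 − $3,846.62 = $690.34.
Break-even = $2,300.00 / $690.34 = 3.33 → 4 months.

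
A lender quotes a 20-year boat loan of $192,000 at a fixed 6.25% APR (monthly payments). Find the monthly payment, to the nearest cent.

$1,403.38

Monthly rate = 6.25%/12 = 0.0052083; payment = 192,000 × 0.0052083 / (1 − (1+0.0052083)^−240) = $1,403.38.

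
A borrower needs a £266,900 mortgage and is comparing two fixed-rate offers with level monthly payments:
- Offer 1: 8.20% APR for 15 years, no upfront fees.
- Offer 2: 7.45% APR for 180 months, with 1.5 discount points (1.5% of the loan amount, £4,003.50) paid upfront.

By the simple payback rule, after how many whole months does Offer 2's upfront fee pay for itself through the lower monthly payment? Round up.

Offer 1: at 8.20% the monthly rate is 0.0068333, so the payment is 266,900 × 0.0068333 / (1 − 1.0068333^−180) = £2,581.55.
Offer 2: monthly rate = 7.45%/12 = 0.0062083; payment = 266,900 × 0.0062083 / (1 − (1+0.0062083)^−180) = £2,466.62.
Monthly savings = £2,581.55 − £2,466.62 = £114.93.
Break-even = £4,003.50 / £114.93 = 34.83 → 35 months.

35 months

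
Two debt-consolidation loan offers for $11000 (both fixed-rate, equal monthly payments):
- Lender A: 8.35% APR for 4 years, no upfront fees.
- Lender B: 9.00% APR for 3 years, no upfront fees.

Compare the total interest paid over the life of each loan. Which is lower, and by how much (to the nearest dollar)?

Lender A: monthly rate = 8.35%/12 = 0.0069583; payment = 11,000 × 0.0069583 / (1 − (1+0.0069583)^−48) = $270.35.
Total interest on Lender A = 48 × $270.35 − $11,000 = $1,976.80.
Lender B: monthly rate = 9%/12 = 0.0075000; payment = 11,000 × 0.0075000 / (1 − (1+0.0075000)^−36) = $349.80.
Total interest on Lender B = 36 × $349.80 − $11,000 = $1,592.80.
Lender B is lower by $384.00.

Lender B by $384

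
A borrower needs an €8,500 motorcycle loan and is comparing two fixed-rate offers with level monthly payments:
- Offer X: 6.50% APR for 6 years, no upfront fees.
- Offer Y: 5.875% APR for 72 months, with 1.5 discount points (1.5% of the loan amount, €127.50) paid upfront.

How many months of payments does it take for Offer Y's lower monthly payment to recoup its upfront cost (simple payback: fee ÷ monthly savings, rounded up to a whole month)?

Offer X: monthly rate = 6.5%/12 = 0.0054167; payment = 8,500 × 0.0054167 / (1 − (1+0.0054167)^−72) = €142.88.
Offer Y: at 5.875% the monthly rate is 0.0048958, so the payment is 8,500 × 0.0048958 / (1 − 1.0048958^−72) = €140.37.
Monthly savings = €142.88 − €140.37 = €2.51.
Break-even = €127.50 / €2.51 = 50.80 → 51 months.

51 months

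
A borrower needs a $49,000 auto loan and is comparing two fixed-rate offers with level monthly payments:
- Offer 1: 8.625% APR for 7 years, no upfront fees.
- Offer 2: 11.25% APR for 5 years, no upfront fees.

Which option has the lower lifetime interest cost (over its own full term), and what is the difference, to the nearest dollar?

Offer 2 by $1,152

Offer 1: at 8.625% the monthly rate is 0.0071875, so the payment is 49,000 × 0.0071875 / (1 − 1.0071875^−84) = $779.07.
Total interest on Offer 1 = 84 × $779.07 − $49,000 = $16,441.88.
Offer 2: monthly rate = 11.25%/12 = 0.0093750; payment = 49,000 × 0.0093750 / (1 − (1+0.0093750)^−60) = $1,071.50.
Total interest on Offer 2 = 60 × $1,071.50 − $49,000 = $15,290.00.
Offer 2 is lower by $1,151.88.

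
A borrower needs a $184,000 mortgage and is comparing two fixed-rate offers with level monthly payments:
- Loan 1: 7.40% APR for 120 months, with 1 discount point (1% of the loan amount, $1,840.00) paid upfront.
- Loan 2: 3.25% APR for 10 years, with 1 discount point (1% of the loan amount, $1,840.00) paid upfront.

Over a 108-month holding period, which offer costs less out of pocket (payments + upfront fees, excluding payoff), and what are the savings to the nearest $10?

Loan 2 by $40,660

Loan 1: monthly rate = 7.4%/12 = 0.0061667; payment = 184,000 × 0.0061667 / (1 − (1+0.0061667)^−120) = $2,174.52.
Loan 2: monthly rate = 3.25%/12 = 0.0027083; payment = 184,000 × 0.0027083 / (1 − (1+0.0027083)^−120) = $1,798.03.
Over 108 months: Loan 1 costs 108 × $2,174.52 + $1,840.00 = $236,688.16; Loan 2 costs 108 × $1,798.03 + $1,840.00 = $196,027.24.
Loan 2 is cheaper by $236,688.16 − $196,027.24 = $40,660.92.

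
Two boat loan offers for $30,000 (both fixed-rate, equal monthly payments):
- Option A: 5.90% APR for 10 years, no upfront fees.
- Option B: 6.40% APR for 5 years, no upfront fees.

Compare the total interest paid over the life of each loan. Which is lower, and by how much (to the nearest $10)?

Option B by $4,650

Option A: monthly rate = 5.9%/12 = 0.0049167; payment = 30,000 × 0.0049167 / (1 − (1+0.0049167)^−120) = $331.56.
Total interest on Option A = 120 × $331.56 − $30,000 = $9,787.20.
Option B: monthly rate = 6.4%/12 = 0.0053333; payment = 30,000 × 0.0053333 / (1 − (1+0.0053333)^−60) = $585.58.
Total interest on Option B = 60 × $585.58 − $30,000 = $5,134.80.
Option B is lower by $4,652.40.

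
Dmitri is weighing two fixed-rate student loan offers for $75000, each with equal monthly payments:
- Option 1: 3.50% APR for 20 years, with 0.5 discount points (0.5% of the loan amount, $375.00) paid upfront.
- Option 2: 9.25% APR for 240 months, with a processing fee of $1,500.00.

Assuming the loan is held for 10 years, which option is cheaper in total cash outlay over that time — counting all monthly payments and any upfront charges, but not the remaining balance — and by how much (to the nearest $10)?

Option 1 by $31,360

Option 1: at 3.50% the monthly rate is 0.0029167, so the payment is 75,000 × 0.0029167 / (1 − 1.0029167^−240) = $434.97.
Option 2: monthly rate = 9.25%/12 = 0.0077083; payment = 75,000 × 0.0077083 / (1 − (1+0.0077083)^−240) = $686.90.
Over 120 months: Option 1 costs 120 × $434.97 + $375.00 = $52,571.40; Option 2 costs 120 × $686.90 + $1,500.00 = $83,928.00.
Option 1 is cheaper by $83,928.00 − $52,571.40 = $31,356.60.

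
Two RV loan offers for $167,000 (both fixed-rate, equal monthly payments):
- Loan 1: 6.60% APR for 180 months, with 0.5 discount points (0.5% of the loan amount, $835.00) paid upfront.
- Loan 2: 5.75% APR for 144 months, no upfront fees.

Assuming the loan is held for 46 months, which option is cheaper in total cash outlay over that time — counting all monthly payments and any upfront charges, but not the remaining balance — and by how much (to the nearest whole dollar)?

Loan 1 by $5,798

Loan 1: monthly rate = 6.6%/12 = 0.0055000; payment = 167,000 × 0.0055000 / (1 − (1+0.0055000)^−180) = $1,463.95.
Loan 2: at 5.75% the monthly rate is 0.0047917, so the payment is 167,000 × 0.0047917 / (1 − 1.0047917^−144) = $1,608.15.
Over 46 months: Loan 1 costs 46 × $1,463.95 + $835.00 = $68,176.70; Loan 2 costs 46 × $1,608.15 = $73,974.90.
Loan 1 is cheaper by $73,974.90 − $68,176.70 = $5,798.20.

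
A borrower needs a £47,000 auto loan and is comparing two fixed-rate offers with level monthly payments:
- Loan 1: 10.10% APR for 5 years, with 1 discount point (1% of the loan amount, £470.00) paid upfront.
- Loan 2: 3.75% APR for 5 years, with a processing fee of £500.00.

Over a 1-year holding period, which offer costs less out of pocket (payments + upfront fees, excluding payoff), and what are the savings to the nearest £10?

Loan 2 by £1,660

Loan 1: at 10.10% the monthly rate is 0.0084167, so the payment is 47,000 × 0.0084167 / (1 − 1.0084167^−60) = £1,000.93.
Loan 2: monthly rate = 3.75%/12 = 0.0031250; payment = 47,000 × 0.0031250 / (1 − (1+0.0031250)^−60) = £860.28.
Over 12 months: Loan 1 costs 12 × £1,000.93 + £470.00 = £12,481.16; Loan 2 costs 12 × £860.28 + £500.00 = £10,823.36.
Loan 2 is cheaper by £12,481.16 − £10,823.36 = £1,657.80.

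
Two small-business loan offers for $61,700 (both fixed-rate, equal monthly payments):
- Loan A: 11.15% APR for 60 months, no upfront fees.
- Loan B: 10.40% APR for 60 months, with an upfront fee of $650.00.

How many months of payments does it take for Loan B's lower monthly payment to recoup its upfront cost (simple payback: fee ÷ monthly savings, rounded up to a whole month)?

Loan A: at 11.15% the monthly rate is 0.0092917, so the payment is 61,700 × 0.0092917 / (1 − 1.0092917^−60) = $1,346.13.
Loan B: at 10.40% the monthly rate is 0.0086667, so the payment is 61,700 × 0.0086667 / (1 − 1.0086667^−60) = $1,323.12.
Monthly savings = $1,346.13 − $1,323.12 = $23.01.
Break-even = $650.00 / $23.01 = 28.25 → 29 months.

29 months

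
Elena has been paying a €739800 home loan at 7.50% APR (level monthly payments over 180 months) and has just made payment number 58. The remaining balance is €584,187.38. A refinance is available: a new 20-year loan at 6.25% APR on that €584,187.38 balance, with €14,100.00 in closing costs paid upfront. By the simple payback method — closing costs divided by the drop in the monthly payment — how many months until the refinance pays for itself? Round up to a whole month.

Current payment = 739,800 × 7.5%/12 / (1 − (1+0.0062500)^−180) = €6,858.04.
Refinanced payment = 584,187.38 × 0.0052083 / (1 − (1+0.0052083)^−240) = €4,269.99.
Monthly savings = €6,858.04 − €4,269.99 = €2,588.05.
Break-even = €14,100.00 / €2,588.05 = 5.45 → 6 months.

6 months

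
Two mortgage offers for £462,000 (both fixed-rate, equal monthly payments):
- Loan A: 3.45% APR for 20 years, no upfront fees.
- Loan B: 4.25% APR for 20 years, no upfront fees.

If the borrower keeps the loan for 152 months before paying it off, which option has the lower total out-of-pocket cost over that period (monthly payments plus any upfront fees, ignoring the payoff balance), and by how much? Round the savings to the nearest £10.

Loan A: monthly rate = 3.45%/12 = 0.0028750; payment = 462,000 × 0.0028750 / (1 − (1+0.0028750)^−240) = £2,667.56.
Loan B: at 4.25% the monthly rate is 0.0035417, so the payment is 462,000 × 0.0035417 / (1 − 1.0035417^−240) = £2,860.86.
Over 152 months: Loan A costs 152 × £2,667.56 = £405,469.12; Loan B costs 152 × £2,860.86 = £434,850.72.
Loan A is cheaper by £434,850.72 − £405,469.12 = £29,381.60.

Loan A by £29,380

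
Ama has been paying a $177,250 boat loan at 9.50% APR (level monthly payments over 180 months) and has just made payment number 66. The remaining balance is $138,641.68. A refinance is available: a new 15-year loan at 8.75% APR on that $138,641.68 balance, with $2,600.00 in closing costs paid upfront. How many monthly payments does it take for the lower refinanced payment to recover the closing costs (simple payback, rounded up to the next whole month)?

6 months

Current payment = 177,250 × 9.5%/12 / (1 − (1+0.0079167)^−180) = $1,850.89.
Refinanced payment = 138,641.68 × 0.0072917 / (1 − (1+0.0072917)^−180) = $1,385.65.
Monthly savings = $1,850.89 − $1,385.65 = $465.24.
Break-even = $2,600.00 / $465.24 = 5.59 → 6 months.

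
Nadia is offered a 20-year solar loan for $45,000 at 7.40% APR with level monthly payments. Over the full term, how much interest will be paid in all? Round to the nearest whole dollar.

Monthly rate = 7.4%/12 = 0.0061667; payment = 45,000 × 0.0061667 / (1 − (1+0.0061667)^−240) = $359.77.
Total paid = 240 × $359.77 = $86,344.80; interest = $86,344.80 − $45,000 = $41,344.80.

$41,345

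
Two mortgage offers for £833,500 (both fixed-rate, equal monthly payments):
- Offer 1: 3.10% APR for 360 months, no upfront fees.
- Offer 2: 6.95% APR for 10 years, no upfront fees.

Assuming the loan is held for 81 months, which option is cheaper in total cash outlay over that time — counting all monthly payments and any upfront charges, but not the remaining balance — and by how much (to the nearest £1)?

Offer 1: monthly rate = 3.1%/12 = 0.0025833; payment = 833,500 × 0.0025833 / (1 − (1+0.0025833)^−360) = £3,559.18.
Offer 2: at 6.95% the monthly rate is 0.0057917, so the payment is 833,500 × 0.0057917 / (1 − 1.0057917^−120) = £9,656.18.
Over 81 months: Offer 1 costs 81 × £3,559.18 = £288,293.58; Offer 2 costs 81 × £9,656.18 = £782,150.58.
Offer 1 is cheaper by £782,150.58 − £288,293.58 = £493,857.00.

Offer 1 by £493,857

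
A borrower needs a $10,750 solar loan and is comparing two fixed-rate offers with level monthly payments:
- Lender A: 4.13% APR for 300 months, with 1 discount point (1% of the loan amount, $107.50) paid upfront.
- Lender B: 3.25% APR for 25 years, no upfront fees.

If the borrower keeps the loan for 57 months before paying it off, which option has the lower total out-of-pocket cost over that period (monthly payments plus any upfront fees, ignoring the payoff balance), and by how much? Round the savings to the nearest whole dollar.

Lender A: monthly rate = 4.13%/12 = 0.0034417; payment = 10,750 × 0.0034417 / (1 − (1+0.0034417)^−300) = $57.52.
Lender B: monthly rate = 3.25%/12 = 0.0027083; payment = 10,750 × 0.0027083 / (1 − (1+0.0027083)^−300) = $52.39.
Over 57 months: Lender A costs 57 × $57.52 + $107.50 = $3,386.14; Lender B costs 57 × $52.39 = $2,986.23.
Lender B is cheaper by $3,386.14 − $2,986.23 = $399.91.

Lender B by $400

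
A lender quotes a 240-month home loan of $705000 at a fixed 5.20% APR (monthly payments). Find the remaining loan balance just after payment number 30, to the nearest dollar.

$651,431

With monthly rate i = 5.2%/12 = 0.0043333, the balance after k of n payments is P · [(1+i)^n − (1+i)^k] / [(1+i)^n − 1].
(1+0.0043333)^240 = 2.82286734 and (1+0.0043333)^30 = 1.13850858, so the balance is 705,000 × (2.82286734 − 1.13850858) / (2.82286734 − 1) = $651,431.35.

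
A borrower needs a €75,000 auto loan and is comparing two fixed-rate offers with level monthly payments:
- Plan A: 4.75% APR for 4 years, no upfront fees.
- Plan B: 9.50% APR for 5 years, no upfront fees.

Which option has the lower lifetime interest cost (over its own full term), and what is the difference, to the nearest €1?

Plan A: monthly rate = 4.75%/12 = 0.0039583; payment = 75,000 × 0.0039583 / (1 − (1+0.0039583)^−48) = €1,718.72.
Total interest on Plan A = 48 × €1,718.72 − €75,000 = €7,498.56.
Plan B: monthly rate = 9.5%/12 = 0.0079167; payment = 75,000 × 0.0079167 / (1 − (1+0.0079167)^−60) = €1,575.14.
Total interest on Plan B = 60 × €1,575.14 − €75,000 = €19,508.40.
Plan A is lower by €12,009.84.

Plan A by €12,010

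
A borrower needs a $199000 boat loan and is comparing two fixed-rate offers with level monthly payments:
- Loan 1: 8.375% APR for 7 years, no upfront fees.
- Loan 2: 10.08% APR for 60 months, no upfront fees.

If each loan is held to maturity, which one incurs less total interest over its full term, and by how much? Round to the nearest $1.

Loan 1: monthly rate = 8.375%/12 = 0.0069792; payment = 199,000 × 0.0069792 / (1 − (1+0.0069792)^−84) = $3,138.97.
Total interest on Loan 1 = 84 × $3,138.97 − $199,000 = $64,673.48.
Loan 2: at 10.08% the monthly rate is 0.0084000, so the payment is 199,000 × 0.0084000 / (1 − 1.0084000^−60) = $4,236.00.
Total interest on Loan 2 = 60 × $4,236.00 − $199,000 = $55,160.00.
Loan 2 is lower by $9,513.48.

Loan 2 by $9,513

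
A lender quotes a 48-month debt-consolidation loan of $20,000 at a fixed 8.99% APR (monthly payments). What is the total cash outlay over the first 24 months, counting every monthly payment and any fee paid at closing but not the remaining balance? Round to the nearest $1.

At 8.99% the monthly rate is 0.0074917, so the payment is 20,000 × 0.0074917 / (1 − 1.0074917^−48) = $497.61.
Total outlay = 24 × $497.61 = $11,942.64.

$11,943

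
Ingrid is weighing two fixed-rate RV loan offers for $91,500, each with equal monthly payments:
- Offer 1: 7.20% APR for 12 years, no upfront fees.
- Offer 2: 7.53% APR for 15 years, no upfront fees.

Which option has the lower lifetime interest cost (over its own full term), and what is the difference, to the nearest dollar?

Offer 1 by $16,052

Offer 1: at 7.20% the monthly rate is 0.0060000, so the payment is 91,500 × 0.0060000 / (1 − 1.0060000^−144) = $950.75.
Total interest on Offer 1 = 144 × $950.75 − $91,500 = $45,408.00.
Offer 2: at 7.53% the monthly rate is 0.0062750, so the payment is 91,500 × 0.0062750 / (1 − 1.0062750^−180) = $849.78.
Total interest on Offer 2 = 180 × $849.78 − $91,500 = $61,460.40.
Offer 1 is lower by $16,052.40.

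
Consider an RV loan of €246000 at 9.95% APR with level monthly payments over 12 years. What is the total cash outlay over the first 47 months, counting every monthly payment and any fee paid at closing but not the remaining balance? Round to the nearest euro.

Monthly rate = 9.95%/12 = 0.0082917; payment = 246,000 × 0.0082917 / (1 − (1+0.0082917)^−144) = €2,932.79.
Total outlay = 47 × €2,932.79 = €137,841.13.

€137,841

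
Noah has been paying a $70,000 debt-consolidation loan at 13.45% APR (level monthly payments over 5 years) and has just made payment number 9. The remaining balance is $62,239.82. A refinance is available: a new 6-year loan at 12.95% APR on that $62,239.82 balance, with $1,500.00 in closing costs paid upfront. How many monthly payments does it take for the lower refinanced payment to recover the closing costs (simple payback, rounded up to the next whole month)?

Current payment = 70,000 × 13.45%/12 / (1 − (1+0.0112083)^−60) = $1,608.89.
Refinanced payment = 62,239.82 × 0.0107917 / (1 − (1+0.0107917)^−72) = $1,247.77.
Monthly savings = $1,608.89 − $1,247.77 = $361.12.
Break-even = $1,500.00 / $361.12 = 4.15 → 5 months.

5 months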